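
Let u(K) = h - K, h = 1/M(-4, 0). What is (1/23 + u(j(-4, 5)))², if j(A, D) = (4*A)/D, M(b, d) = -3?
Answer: 1008016/119025 ≈ 8.4689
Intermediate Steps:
j(A, D) = 4*A/D
h = -⅓ (h = 1/(-3) = -⅓ ≈ -0.33333)
u(K) = -⅓ - K
(1/23 + u(j(-4, 5)))² = (1/23 + (-⅓ - 4*(-4)/5))² = (1/23 + (-⅓ - 1*(-16/5)))² = (1/23 + (-⅓ + 16/5))² = (1/23 + 43/15)² = (1004/345)² = 1008016/119025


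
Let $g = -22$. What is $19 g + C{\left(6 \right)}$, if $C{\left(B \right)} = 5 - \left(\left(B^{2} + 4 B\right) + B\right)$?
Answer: $-479$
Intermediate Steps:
$C{\left(B \right)} = 5 - B^{2} - 5 B$ ($C{\left(B \right)} = 5 - \left(B^{2} + 5 B\right) = 5 - B^{2} - 5 B$)
$19 g + C{\left(6 \right)} = 19 \left(-22\right) - 61 = -418 - 61 = -479$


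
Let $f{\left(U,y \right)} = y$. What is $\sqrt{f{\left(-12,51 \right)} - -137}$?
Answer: $2 \sqrt{47} \approx 13.711$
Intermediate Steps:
$\sqrt{f{\left(-12,51 \right)} - -137} = \sqrt{51 - -137} = \sqrt{51 + \left(-7 + 144\right)} = \sqrt{51 + 137} = \sqrt{188} = 2 \sqrt{47}$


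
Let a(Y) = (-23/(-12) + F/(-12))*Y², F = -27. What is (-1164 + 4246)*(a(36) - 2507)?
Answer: 8916226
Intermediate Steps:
a(Y) = 25*Y²/6 (a(Y) = (-23/(-12) - 27/(-12))*Y² = (-23*(-1/12) - 27*(-1/12))*Y² = (23/12 + 9/4)*Y² = 25*Y²/6)
(-1164 + 4246)*(a(36) - 2507) = (-1164 + 4246)*((25/6)*36² - 2507) = 3082*((25/6)*1296 - 2507) = 3082*(5400 - 2507) = 3082*2893 = 8916226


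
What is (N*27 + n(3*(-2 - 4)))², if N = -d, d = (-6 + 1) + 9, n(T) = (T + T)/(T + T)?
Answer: 11449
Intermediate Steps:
n(T) = 1 (n(T) = (2*T)/((2*T)) = (2*T)*(1/(2*T)) = 1)
d = 4 (d = -5 + 9 = 4)
N = -4 (N = -1*4 = -4)
(N*27 + n(3*(-2 - 4)))² = (-4*27 + 1)² = (-108 + 1)² = (-107)² = 11449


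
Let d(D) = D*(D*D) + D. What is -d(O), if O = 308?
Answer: -29218420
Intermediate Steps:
d(D) = D + D**3 (d(D) = D*D**2 + D = D**3 + D = D + D**3)
-d(O) = -(308 + 308**3) = -(308 + 29218112) = -1*29218420 = -29218420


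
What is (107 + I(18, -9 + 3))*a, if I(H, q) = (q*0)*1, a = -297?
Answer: -31779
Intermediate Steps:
I(H, q) = 0 (I(H, q) = 0*1 = 0)
(107 + I(18, -9 + 3))*a = (107 + 0)*(-297) = 107*(-297) = -31779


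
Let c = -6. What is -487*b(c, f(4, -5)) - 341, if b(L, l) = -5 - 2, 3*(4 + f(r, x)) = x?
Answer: 3068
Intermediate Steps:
f(r, x) = -4 + x/3
b(L, l) = -7
-487*b(c, f(4, -5)) - 341 = -487*(-7) - 341 = 3409 - 341 = 3068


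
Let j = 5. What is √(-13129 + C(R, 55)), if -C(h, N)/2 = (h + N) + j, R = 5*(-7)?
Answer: I*√13179 ≈ 114.8*I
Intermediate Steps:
R = -35
C(h, N) = -10 - 2*N - 2*h (C(h, N) = -2*((h + N) + 5) = -2*((N + h) + 5) = -2*(5 + N + h) = -10 - 2*N - 2*h)
√(-13129 + C(R, 55)) = √(-13129 + (-10 - 2*55 - 2*(-35))) = √(-13129 + (-10 - 110 + 70)) = √(-13129 - 50) = √(-13179) = I*√13179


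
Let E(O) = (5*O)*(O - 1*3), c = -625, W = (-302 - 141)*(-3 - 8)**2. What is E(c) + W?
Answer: 1908897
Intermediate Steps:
W = -53603 (W = -443*(-11)**2 = -443*121 = -53603)
E(O) = 5*O*(-3 + O) (E(O) = (5*O)*(O - 3) = (5*O)*(-3 + O) = 5*O*(-3 + O))
E(c) + W = 5*(-625)*(-3 - 625) - 53603 = 5*(-625)*(-628) - 53603 = 1962500 - 53603 = 1908897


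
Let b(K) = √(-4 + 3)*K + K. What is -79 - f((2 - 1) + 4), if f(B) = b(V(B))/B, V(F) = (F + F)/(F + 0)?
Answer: -397/5 - 2*I/5 ≈ -79.4 - 0.4*I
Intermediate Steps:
V(F) = 2 (V(F) = (2*F)/F = 2)
b(K) = K + I*K (b(K) = √(-1)*K + K = I*K + K = K + I*K)
f(B) = (2 + 2*I)/B (f(B) = (2*(1 + I))/B = (2 + 2*I)/B)
-79 - f((2 - 1) + 4) = -79 - 2*(1 + I)/((2 - 1) + 4) = -79 - 2*(1 + I)/(1 + 4) = -79 - 2*(1 + I)/5 = -79 - (⅖ + 2*I/5) = -79 + (-⅖ - 2*I/5) = -397/5 - 2*I/5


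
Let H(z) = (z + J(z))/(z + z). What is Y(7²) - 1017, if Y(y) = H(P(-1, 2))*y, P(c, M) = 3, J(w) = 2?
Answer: -5857/6 ≈ -976.17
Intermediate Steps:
H(z) = (2 + z)/(2*z) (H(z) = (z + 2)/(z + z) = (2 + z)/((2*z)) = (2 + z)*(1/(2*z)) = (2 + z)/(2*z))
Y(y) = 5*y/6 (Y(y) = ((½)*(2 + 3)/3)*y = ((½)*(⅓)*5)*y = 5*y/6)
Y(7²) - 1017 = (⅚)*7² - 1017 = (⅚)*49 - 1017 = 245/6 - 1017 = -5857/6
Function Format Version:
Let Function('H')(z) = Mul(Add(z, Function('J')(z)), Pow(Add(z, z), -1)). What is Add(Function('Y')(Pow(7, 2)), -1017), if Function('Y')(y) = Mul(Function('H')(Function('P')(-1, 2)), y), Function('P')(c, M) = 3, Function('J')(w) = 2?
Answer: Rational(-5857, 6) ≈ -976.17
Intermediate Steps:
Function('H')(z) = Mul(Rational(1, 2), Pow(z, -1), Add(2, z)) (Function('H')(z) = Mul(Add(z, 2), Pow(Add(z, z), -1)) = Mul(Add(2, z), Pow(Mul(2, z), -1)) = Mul(Add(2, z), Mul(Rational(1, 2), Pow(z, -1))) = Mul(Rational(1, 2), Pow(z, -1), Add(2, z)))
Function('Y')(y) = Mul(Rational(5, 6), y) (Function('Y')(y) = Mul(Mul(Rational(1, 2), Pow(3, -1), Add(2, 3)), y) = Mul(Mul(Rational(1, 2), Rational(1, 3), 5), y) = Mul(Rational(5, 6), y))
Add(Function('Y')(Pow(7, 2)), -1017) = Add(Mul(Rational(5, 6), Pow(7, 2)), -1017) = Add(Mul(Rational(5, 6), 49), -1017) = Add(Rational(245, 6), -1017) = Rational(-5857, 6)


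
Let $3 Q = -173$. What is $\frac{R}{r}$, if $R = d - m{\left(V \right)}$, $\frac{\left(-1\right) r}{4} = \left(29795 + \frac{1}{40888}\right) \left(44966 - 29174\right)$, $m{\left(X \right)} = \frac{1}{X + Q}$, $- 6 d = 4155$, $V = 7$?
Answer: $\frac{28314133}{76954918880448} \approx 3.6793 \cdot 10^{-7}$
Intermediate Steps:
$Q = - \frac{173}{3}$ ($Q = \frac{1}{3} \left(-173\right) = - \frac{173}{3} \approx -57.667$)
$d = - \frac{1385}{2}$ ($d = \left(- \frac{1}{6}\right) 4155 = - \frac{1385}{2} \approx -692.5$)
$m{\left(X \right)} = \frac{1}{- \frac{173}{3} + X}$ ($m{\left(X \right)} = \frac{1}{X - \frac{173}{3}} = \frac{1}{- \frac{173}{3} + X}$)
$r = - \frac{9619364860056}{5111}$ ($r = - 4 \left(29795 + \frac{1}{40888}\right) \left(44966 - 29174\right) = - 4 \left(29795 + \frac{1}{40888}\right) 15792 = - 4 \cdot \frac{1218257961}{40888} \cdot 15792 = \left(-4\right) \frac{2404841215014}{5111} = - \frac{9619364860056}{5111} \approx -1.8821 \cdot 10^{9}$)
$R = - \frac{105257}{152}$ ($R = - \frac{1385}{2} - \frac{3}{-173 + 3 \cdot 7} = - \frac{1385}{2} - \frac{3}{-173 + 21} = - \frac{1385}{2} - \frac{3}{-152} = - \frac{1385}{2} - 3 \left(- \frac{1}{152}\right) = - \frac{1385}{2} - - \frac{3}{152} = - \frac{1385}{2} + \frac{3}{152} = - \frac{105257}{152} \approx -692.48$)
$\frac{R}{r} = - \frac{105257}{152 \left(- \frac{9619364860056}{5111}\right)} = \left(- \frac{105257}{152}\right) \left(- \frac{5111}{9619364860056}\right) = \frac{28314133}{76954918880448}$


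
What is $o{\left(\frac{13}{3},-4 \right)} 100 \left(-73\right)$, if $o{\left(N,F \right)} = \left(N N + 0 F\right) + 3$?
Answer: $- \frac{1430800}{9} \approx -1.5898 \cdot 10^{5}$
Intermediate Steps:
$o{\left(N,F \right)} = 3 + N^{2}$ ($o{\left(N,F \right)} = \left(N^{2} + 0\right) + 3 = N^{2} + 3 = 3 + N^{2}$)
$o{\left(\frac{13}{3},-4 \right)} 100 \left(-73\right) = \left(3 + \left(\frac{13}{3}\right)^{2}\right) 100 \left(-73\right) = \left(3 + \frac{169}{9}\right) 100 \left(-73\right) = \frac{196}{9} \cdot 100 \left(-73\right) = \frac{19600}{9} \left(-73\right) = - \frac{1430800}{9}$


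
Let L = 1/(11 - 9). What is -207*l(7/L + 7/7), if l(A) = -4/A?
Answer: 276/5 ≈ 55.200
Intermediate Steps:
L = ½ (L = 1/2 = ½ ≈ 0.50000)
-207*l(7/L + 7/7) = -(-828)/(7/(½) + 7/7) = -(-828)/(7*2 + 7*(⅐)) = -(-828)/(14 + 1) = -(-828)/15 = -207*(-4/15) = 276/5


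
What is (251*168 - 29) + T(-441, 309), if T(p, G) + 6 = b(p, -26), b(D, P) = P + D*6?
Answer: 39461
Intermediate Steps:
b(D, P) = P + 6*D
T(p, G) = -32 + 6*p (T(p, G) = -6 + (-26 + 6*p) = -32 + 6*p)
(251*168 - 29) + T(-441, 309) = (251*168 - 29) + (-32 + 6*(-441)) = (42168 - 29) + (-32 - 2646) = 42139 - 2678 = 39461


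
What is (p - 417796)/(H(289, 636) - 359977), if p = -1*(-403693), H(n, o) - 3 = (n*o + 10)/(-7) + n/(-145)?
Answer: 4771515/130676221 ≈ 0.036514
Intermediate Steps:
H(n, o) = 11/7 - n/145 - n*o/7 (H(n, o) = 3 + ((n*o + 10)/(-7) + n/(-145)) = 3 + ((10 + n*o)*(-1/7) + n*(-1/145)) = 3 + ((-10/7 - n*o/7) - n/145) = 3 + (-10/7 - n/145 - n*o/7) = 11/7 - n/145 - n*o/7)
p = 403693
(p - 417796)/(H(289, 636) - 359977) = (403693 - 417796)/((11/7 - 1/145*289 - 1/7*289*636) - 359977) = -14103/((11/7 - 289/145 - 183804/7) - 359977) = -14103/(-26652008/1015 - 359977) = -14103/(-392028663/1015) = -14103*(-1015/392028663) = 4771515/130676221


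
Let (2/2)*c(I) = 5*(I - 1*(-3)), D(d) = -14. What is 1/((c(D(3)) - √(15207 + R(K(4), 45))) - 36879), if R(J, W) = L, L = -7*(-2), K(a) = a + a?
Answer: -36934/1364105135 + √15221/1364105135 ≈ -2.6985e-5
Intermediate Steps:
K(a) = 2*a
L = 14
R(J, W) = 14
c(I) = 15 + 5*I (c(I) = 5*(I - 1*(-3)) = 5*(I + 3) = 5*(3 + I) = 15 + 5*I)
1/((c(D(3)) - √(15207 + R(K(4), 45))) - 36879) = 1/(((15 + 5*(-14)) - √(15207 + 14)) - 36879) = 1/(((15 - 70) - √15221) - 36879) = 1/((-55 - √15221) - 36879) = 1/(-36934 - √15221)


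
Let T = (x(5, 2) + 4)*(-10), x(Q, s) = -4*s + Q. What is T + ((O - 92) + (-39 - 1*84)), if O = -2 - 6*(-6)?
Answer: -191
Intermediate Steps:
O = 34 (O = -2 + 36 = 34)
x(Q, s) = Q - 4*s
T = -10 (T = ((5 - 4*2) + 4)*(-10) = ((5 - 8) + 4)*(-10) = (-3 + 4)*(-10) = 1*(-10) = -10)
T + ((O - 92) + (-39 - 1*84)) = -10 + ((34 - 92) + (-39 - 1*84)) = -10 + (-58 + (-39 - 84)) = -10 + (-58 - 123) = -10 - 181 = -191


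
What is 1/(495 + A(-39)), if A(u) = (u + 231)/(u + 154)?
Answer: 115/57117 ≈ 0.0020134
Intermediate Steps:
A(u) = (231 + u)/(154 + u)
1/(495 + A(-39)) = 1/(495 + (231 - 39)/(154 - 39)) = 1/(495 + 192/115) = 1/(57117/115) = 115/57117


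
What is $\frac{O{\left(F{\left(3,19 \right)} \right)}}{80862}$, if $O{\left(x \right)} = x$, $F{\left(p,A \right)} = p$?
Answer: $\frac{1}{26954} \approx 3.71 \cdot 10^{-5}$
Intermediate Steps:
$\frac{O{\left(F{\left(3,19 \right)} \right)}}{80862} = \frac{3}{80862} = 3 \cdot \frac{1}{80862} = \frac{1}{26954}$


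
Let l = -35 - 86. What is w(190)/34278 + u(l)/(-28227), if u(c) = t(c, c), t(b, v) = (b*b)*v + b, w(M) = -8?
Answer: 10121581630/161260851 ≈ 62.765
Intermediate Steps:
l = -121
t(b, v) = b + v*b² (t(b, v) = b²*v + b = v*b² + b = b + v*b²)
u(c) = c*(1 + c²) (u(c) = c*(1 + c*c) = c*(1 + c²))
w(190)/34278 + u(l)/(-28227) = -8/34278 + (-121 + (-121)³)/(-28227) = -8*1/34278 + (-121 - 1771561)*(-1/28227) = -4/17139 - 1771682*(-1/28227) = -4/17139 + 1771682/28227 = 10121581630/161260851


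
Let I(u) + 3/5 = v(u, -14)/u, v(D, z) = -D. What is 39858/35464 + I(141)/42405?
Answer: 29547583/26291100 ≈ 1.1239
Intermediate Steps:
I(u) = -8/5 (I(u) = -⅗ + (-u)/u = -⅗ - 1 = -8/5)
39858/35464 + I(141)/42405 = 39858/35464 - 8/5/42405 = 39858*(1/35464) - 8/5*1/42405 = 1533/1364 - 8/212025 = 29547583/26291100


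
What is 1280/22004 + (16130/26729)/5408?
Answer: 23172434685/397585963216 ≈ 0.058283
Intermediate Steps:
1280/22004 + (16130/26729)/5408 = 1280*(1/22004) + (16130*(1/26729))*(1/5408) = 320/5501 + (16130/26729)*(1/5408) = 320/5501 + 8065/72275216 = 23172434685/397585963216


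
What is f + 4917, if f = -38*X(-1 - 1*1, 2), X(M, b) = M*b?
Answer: 5069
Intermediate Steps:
f = 152 (f = -38*(-1 - 1*1)*2 = -38*(-1 - 1)*2 = -(-76)*2 = -38*(-4) = 152)
f + 4917 = 152 + 4917 = 5069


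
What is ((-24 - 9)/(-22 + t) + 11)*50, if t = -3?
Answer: 616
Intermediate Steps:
((-24 - 9)/(-22 + t) + 11)*50 = ((-24 - 9)/(-22 - 3) + 11)*50 = (-33/(-25) + 11)*50 = (-33*(-1/25) + 11)*50 = (33/25 + 11)*50 = (308/25)*50 = 616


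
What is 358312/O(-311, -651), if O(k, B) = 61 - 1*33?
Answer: 89578/7 ≈ 12797.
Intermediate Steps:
O(k, B) = 28 (O(k, B) = 61 - 33 = 28)
358312/O(-311, -651) = 358312/28 = 358312*(1/28) = 89578/7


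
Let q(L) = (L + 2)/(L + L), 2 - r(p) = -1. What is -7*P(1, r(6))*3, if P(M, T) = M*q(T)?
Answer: -35/2 ≈ -17.500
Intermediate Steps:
r(p) = 3 (r(p) = 2 - 1*(-1) = 2 + 1 = 3)
q(L) = (2 + L)/(2*L) (q(L) = (2 + L)/((2*L)) = (2 + L)*(1/(2*L)) = (2 + L)/(2*L))
P(M, T) = M*(2 + T)/(2*T) (P(M, T) = M*((2 + T)/(2*T)) = M*(2 + T)/(2*T))
-7*P(1, r(6))*3 = -7*((1/2)*1 + 1/3)*3 = -7*(1/2 + 1*(1/3))*3 = -7*(1/2 + 1/3)*3 = -7*5/6*3 = -35/6*3 = -35/2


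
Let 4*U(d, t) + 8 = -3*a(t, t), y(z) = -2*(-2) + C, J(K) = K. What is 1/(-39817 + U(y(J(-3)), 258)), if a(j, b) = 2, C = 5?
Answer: -2/79641 ≈ -2.5113e-5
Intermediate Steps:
y(z) = 9 (y(z) = -2*(-2) + 5 = 4 + 5 = 9)
U(d, t) = -7/2 (U(d, t) = -2 + (-3*2)/4 = -2 + (¼)*(-6) = -2 - 3/2 = -7/2)
1/(-39817 + U(y(J(-3)), 258)) = 1/(-39817 - 7/2) = 1/(-79641/2) = -2/79641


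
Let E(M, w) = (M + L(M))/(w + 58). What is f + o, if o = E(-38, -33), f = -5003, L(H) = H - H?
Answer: -125113/25 ≈ -5004.5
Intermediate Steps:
L(H) = 0
E(M, w) = M/(58 + w) (E(M, w) = (M + 0)/(w + 58) = M/(58 + w))
o = -38/25 (o = -38/(58 - 33) = -38/25 ≈ -1.5200)
f + o = -5003 - 38/25 = -125113/25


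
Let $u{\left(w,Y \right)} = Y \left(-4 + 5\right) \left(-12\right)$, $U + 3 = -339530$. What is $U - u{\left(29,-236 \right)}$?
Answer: $-342365$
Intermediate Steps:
$U = -339533$ ($U = -3 - 339530 = -339533$)
$u{\left(w,Y \right)} = - 12 Y$ ($u{\left(w,Y \right)} = Y 1 \left(-12\right) = Y \left(-12\right) = - 12 Y$)
$U - u{\left(29,-236 \right)} = -339533 - \left(-12\right) \left(-236\right) = -339533 - 2832 = -342365$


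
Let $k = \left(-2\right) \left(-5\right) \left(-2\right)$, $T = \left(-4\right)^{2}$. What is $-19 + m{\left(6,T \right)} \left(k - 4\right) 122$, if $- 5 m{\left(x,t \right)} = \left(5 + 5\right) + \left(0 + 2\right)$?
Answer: $\frac{35041}{5} \approx 7008.2$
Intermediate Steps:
$T = 16$
$k = -20$ ($k = 10 \left(-2\right) = -20$)
$m{\left(x,t \right)} = - \frac{12}{5}$ ($m{\left(x,t \right)} = - \frac{\left(5 + 5\right) + \left(0 + 2\right)}{5} = - \frac{10 + 2}{5} = \left(- \frac{1}{5}\right) 12 = - \frac{12}{5}$)
$-19 + m{\left(6,T \right)} \left(k - 4\right) 122 = -19 + - \frac{12 \left(-20 - 4\right)}{5} \cdot 122 = -19 + \left(- \frac{12}{5}\right) \left(-24\right) 122 = -19 + \frac{288}{5} \cdot 122 = -19 + \frac{35136}{5} = \frac{35041}{5}$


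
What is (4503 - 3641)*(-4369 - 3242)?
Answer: -6560682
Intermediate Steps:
(4503 - 3641)*(-4369 - 3242) = 862*(-7611) = -6560682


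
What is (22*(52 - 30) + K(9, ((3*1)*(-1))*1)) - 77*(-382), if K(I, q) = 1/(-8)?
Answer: 239183/8 ≈ 29898.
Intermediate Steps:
K(I, q) = -⅛
(22*(52 - 30) + K(9, ((3*1)*(-1))*1)) - 77*(-382) = (22*(52 - 30) - ⅛) - 77*(-382) = (22*22 - ⅛) - 1*(-29414) = (484 - ⅛) + 29414 = 3871/8 + 29414 = 239183/8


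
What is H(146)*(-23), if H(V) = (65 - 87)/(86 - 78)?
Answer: 253/4 ≈ 63.250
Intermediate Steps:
H(V) = -11/4 (H(V) = -22/8 = -22*⅛ = -11/4)
H(146)*(-23) = -11/4*(-23) = 253/4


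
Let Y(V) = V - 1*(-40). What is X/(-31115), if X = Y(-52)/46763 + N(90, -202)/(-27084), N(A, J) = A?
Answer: 755613/6568008782930 ≈ 1.1504e-7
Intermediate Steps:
Y(V) = 40 + V (Y(V) = V + 40 = 40 + V)
X = -755613/211088182 (X = (40 - 52)/46763 + 90/(-27084) = -12*1/46763 + 90*(-1/27084) = -12/46763 - 15/4514 = -755613/211088182 ≈ -0.0035796)
X/(-31115) = -755613/211088182/(-31115) = -755613/211088182*(-1/31115) = 755613/6568008782930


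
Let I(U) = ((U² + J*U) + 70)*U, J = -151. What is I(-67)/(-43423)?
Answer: 983292/43423 ≈ 22.645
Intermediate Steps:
I(U) = U*(70 + U² - 151*U) (I(U) = ((U² - 151*U) + 70)*U = (70 + U² - 151*U)*U = U*(70 + U² - 151*U))
I(-67)/(-43423) = -67*(70 + (-67)² - 151*(-67))/(-43423) = -67*(70 + 4489 + 10117)*(-1/43423) = -67*14676*(-1/43423) = -983292*(-1/43423) = 983292/43423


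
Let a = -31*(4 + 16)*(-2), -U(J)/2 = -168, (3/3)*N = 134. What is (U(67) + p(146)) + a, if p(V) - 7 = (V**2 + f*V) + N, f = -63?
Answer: 13835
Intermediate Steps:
N = 134
U(J) = 336 (U(J) = -2*(-168) = 336)
p(V) = 141 + V**2 - 63*V (p(V) = 7 + ((V**2 - 63*V) + 134) = 7 + (134 + V**2 - 63*V) = 141 + V**2 - 63*V)
a = 1240 (a = -31*20*(-2) = -620*(-2) = 1240)
(U(67) + p(146)) + a = (336 + (141 + 146**2 - 63*146)) + 1240 = (336 + (141 + 21316 - 9198)) + 1240 = (336 + 12259) + 1240 = 12595 + 1240 = 13835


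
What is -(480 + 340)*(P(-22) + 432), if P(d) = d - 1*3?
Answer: -333740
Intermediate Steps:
P(d) = -3 + d (P(d) = d - 3 = -3 + d)
-(480 + 340)*(P(-22) + 432) = -(480 + 340)*((-3 - 22) + 432) = -820*(-25 + 432) = -820*407 = -1*333740 = -333740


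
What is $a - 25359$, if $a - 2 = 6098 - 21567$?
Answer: $-40826$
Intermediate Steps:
$a = -15467$ ($a = 2 + \left(6098 - 21567\right) = 2 - 15469 = -15467$)
$a - 25359 = -15467 - 25359 = -40826$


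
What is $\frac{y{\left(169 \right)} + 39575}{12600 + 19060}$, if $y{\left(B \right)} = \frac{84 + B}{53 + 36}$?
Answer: $\frac{880607}{704435} \approx 1.2501$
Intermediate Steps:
$y{\left(B \right)} = \frac{84}{89} + \frac{B}{89}$ ($y{\left(B \right)} = \frac{84 + B}{89} = \left(84 + B\right) \frac{1}{89} = \frac{84}{89} + \frac{B}{89}$)
$\frac{y{\left(169 \right)} + 39575}{12600 + 19060} = \frac{\left(\frac{84}{89} + \frac{1}{89} \cdot 169\right) + 39575}{12600 + 19060} = \frac{\left(\frac{84}{89} + \frac{169}{89}\right) + 39575}{31660} = \left(\frac{253}{89} + 39575\right) \frac{1}{31660} = \frac{3522428}{89} \cdot \frac{1}{31660} = \frac{880607}{704435}$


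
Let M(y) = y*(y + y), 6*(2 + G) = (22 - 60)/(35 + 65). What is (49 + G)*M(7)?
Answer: 689969/150 ≈ 4599.8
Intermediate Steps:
G = -619/300 (G = -2 + ((22 - 60)/(35 + 65))/6 = -2 + (-38/100)/6 = -2 + (-38*1/100)/6 = -2 + (1/6)*(-19/50) = -2 - 19/300 = -619/300 ≈ -2.0633)
M(y) = 2*y**2 (M(y) = y*(2*y) = 2*y**2)
(49 + G)*M(7) = (49 - 619/300)*(2*7**2) = 14081*(2*49)/300 = (14081/300)*98 = 689969/150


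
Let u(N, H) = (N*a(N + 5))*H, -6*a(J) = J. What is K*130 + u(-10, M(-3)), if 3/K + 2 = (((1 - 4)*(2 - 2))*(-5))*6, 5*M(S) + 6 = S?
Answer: -180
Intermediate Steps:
a(J) = -J/6
M(S) = -6/5 + S/5
u(N, H) = H*N*(-5/6 - N/6) (u(N, H) = (N*(-(N + 5)/6))*H = (N*(-(5 + N)/6))*H = (N*(-5/6 - N/6))*H = H*N*(-5/6 - N/6))
K = -3/2 (K = 3/(-2 + (((1 - 4)*(2 - 2))*(-5))*6) = 3/(-2 + (-3*0*(-5))*6) = 3/(-2 + (0*(-5))*6) = 3/(-2 + 0*6) = 3/(-2 + 0) = 3/(-2) = 3*(-1/2) = -3/2 ≈ -1.5000)
K*130 + u(-10, M(-3)) = -3/2*130 + (1/6)*(-6/5 + (1/5)*(-3))*(-10)*(-5 - 1*(-10)) = -195 + (1/6)*(-6/5 - 3/5)*(-10)*(-5 + 10) = -195 + (1/6)*(-9/5)*(-10)*5 = -195 + 15 = -180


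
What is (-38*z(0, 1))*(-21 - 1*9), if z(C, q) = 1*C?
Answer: 0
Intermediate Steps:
z(C, q) = C
(-38*z(0, 1))*(-21 - 1*9) = (-38*0)*(-21 - 1*9) = 0*(-21 - 9) = 0*(-30) = 0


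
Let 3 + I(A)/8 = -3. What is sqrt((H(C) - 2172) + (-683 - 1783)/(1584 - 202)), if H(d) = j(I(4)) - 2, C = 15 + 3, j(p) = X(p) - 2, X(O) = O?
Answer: I*sqrt(1062769747)/691 ≈ 47.178*I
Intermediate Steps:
I(A) = -48 (I(A) = -24 + 8*(-3) = -24 - 24 = -48)
j(p) = -2 + p (j(p) = p - 2 = -2 + p)
C = 18
H(d) = -52 (H(d) = (-2 - 48) - 2 = -50 - 2 = -52)
sqrt((H(C) - 2172) + (-683 - 1783)/(1584 - 202)) = sqrt((-52 - 2172) + (-683 - 1783)/(1584 - 202)) = sqrt(-2224 - 2466/1382) = sqrt(-2224 - 2466*1/1382) = sqrt(-2224 - 1233/691) = sqrt(-1538017/691) = I*sqrt(1062769747)/691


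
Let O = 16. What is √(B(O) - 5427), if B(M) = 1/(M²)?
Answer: I*√1389311/16 ≈ 73.668*I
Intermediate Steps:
B(M) = M⁻²
√(B(O) - 5427) = √(16⁻² - 5427) = √(1/256 - 5427) = √(-1389311/256) = I*√1389311/16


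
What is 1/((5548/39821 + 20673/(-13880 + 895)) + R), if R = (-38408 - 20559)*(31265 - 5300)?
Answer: -517075685/791683286536339928 ≈ -6.5313e-10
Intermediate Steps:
R = -1531078155 (R = -58967*25965 = -1531078155)
1/((5548/39821 + 20673/(-13880 + 895)) + R) = 1/((5548/39821 + 20673/(-13880 + 895)) - 1531078155) = 1/((5548*(1/39821) + 20673/(-12985)) - 1531078155) = 1/((5548/39821 + 20673*(-1/12985)) - 1531078155) = 1/((5548/39821 - 20673/12985) - 1531078155) = 1/(-751178753/517075685 - 1531078155) = 1/(-791683286536339928/517075685) = -517075685/791683286536339928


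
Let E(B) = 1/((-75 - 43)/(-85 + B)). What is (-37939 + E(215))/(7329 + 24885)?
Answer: -1119233/950313 ≈ -1.1778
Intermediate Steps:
E(B) = 85/118 - B/118 (E(B) = 1/(-118/(-85 + B)) = 85/118 - B/118)
(-37939 + E(215))/(7329 + 24885) = (-37939 + (85/118 - 1/118*215))/(7329 + 24885) = (-37939 + (85/118 - 215/118))/32214 = (-37939 - 65/59)*(1/32214) = -2238466/59*1/32214 = -1119233/950313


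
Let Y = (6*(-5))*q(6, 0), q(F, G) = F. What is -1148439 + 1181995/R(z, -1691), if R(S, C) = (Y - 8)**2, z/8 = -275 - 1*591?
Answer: -40589246021/35344 ≈ -1.1484e+6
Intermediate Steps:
Y = -180 (Y = (6*(-5))*6 = -30*6 = -180)
z = -6928 (z = 8*(-275 - 1*591) = 8*(-275 - 591) = 8*(-866) = -6928)
R(S, C) = 35344 (R(S, C) = (-180 - 8)**2 = (-188)**2 = 35344)
-1148439 + 1181995/R(z, -1691) = -1148439 + 1181995/35344 = -40589246021/35344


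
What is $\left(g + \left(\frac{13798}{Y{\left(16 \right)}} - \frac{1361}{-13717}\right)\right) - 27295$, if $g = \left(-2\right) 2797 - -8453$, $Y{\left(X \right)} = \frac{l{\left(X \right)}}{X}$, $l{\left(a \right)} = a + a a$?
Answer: $- \frac{5508916101}{233189} \approx -23624.0$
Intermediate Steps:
$l{\left(a \right)} = a + a^{2}$
$Y{\left(X \right)} = 1 + X$ ($Y{\left(X \right)} = \frac{X \left(1 + X\right)}{X} = 1 + X$)
$g = 2859$ ($g = -5594 + 8453 = 2859$)
$\left(g + \left(\frac{13798}{Y{\left(16 \right)}} - \frac{1361}{-13717}\right)\right) - 27295 = \left(2859 - \left(- \frac{1361}{13717} - \frac{13798}{1 + 16}\right)\right) - 27295 = \left(2859 - \left(- \frac{1361}{13717} - \frac{13798}{17}\right)\right) - 27295 = \left(2859 + \left(13798 \cdot \frac{1}{17} + \frac{1361}{13717}\right)\right) - 27295 = \left(2859 + \left(\frac{13798}{17} + \frac{1361}{13717}\right)\right) - 27295 = \left(2859 + \frac{189290303}{233189}\right) - 27295 = \frac{855977654}{233189} - 27295 = - \frac{5508916101}{233189}$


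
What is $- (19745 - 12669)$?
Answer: $-7076$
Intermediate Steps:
$- (19745 - 12669) = \left(-1\right) 7076 = -7076$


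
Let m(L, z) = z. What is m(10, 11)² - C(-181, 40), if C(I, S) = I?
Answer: 302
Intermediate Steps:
m(10, 11)² - C(-181, 40) = 11² - 1*(-181) = 121 + 181 = 302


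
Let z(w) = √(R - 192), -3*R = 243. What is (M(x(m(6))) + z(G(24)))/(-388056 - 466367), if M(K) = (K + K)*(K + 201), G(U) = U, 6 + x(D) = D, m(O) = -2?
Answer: 3088/854423 - I*√273/854423 ≈ 0.0036141 - 1.9338e-5*I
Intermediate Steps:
R = -81 (R = -⅓*243 = -81)
x(D) = -6 + D
M(K) = 2*K*(201 + K) (M(K) = (2*K)*(201 + K) = 2*K*(201 + K))
z(w) = I*√273 (z(w) = √(-81 - 192) = √(-273) = I*√273)
(M(x(m(6))) + z(G(24)))/(-388056 - 466367) = (2*(-6 - 2)*(201 + (-6 - 2)) + I*√273)/(-388056 - 466367) = (2*(-8)*(201 - 8) + I*√273)/(-854423) = (2*(-8)*193 + I*√273)*(-1/854423) = (-3088 + I*√273)*(-1/854423) = 3088/854423 - I*√273/854423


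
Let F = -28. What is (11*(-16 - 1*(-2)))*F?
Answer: 4312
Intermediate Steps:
(11*(-16 - 1*(-2)))*F = (11*(-16 - 1*(-2)))*(-28) = (11*(-16 + 2))*(-28) = (11*(-14))*(-28) = -154*(-28) = 4312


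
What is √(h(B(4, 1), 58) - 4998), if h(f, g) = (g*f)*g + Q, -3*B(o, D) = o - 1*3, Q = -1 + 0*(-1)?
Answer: I*√55083/3 ≈ 78.233*I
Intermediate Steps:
Q = -1 (Q = -1 + 0 = -1)
B(o, D) = 1 - o/3 (B(o, D) = -(o - 1*3)/3 = -(o - 3)/3 = -(-3 + o)/3 = 1 - o/3)
h(f, g) = -1 + f*g² (h(f, g) = (g*f)*g - 1 = (f*g)*g - 1 = f*g² - 1 = -1 + f*g²)
√(h(B(4, 1), 58) - 4998) = √((-1 + (1 - ⅓*4)*58²) - 4998) = √((-1 + (1 - 4/3)*3364) - 4998) = √((-1 - ⅓*3364) - 4998) = √((-1 - 3364/3) - 4998) = √(-3367/3 - 4998) = √(-18361/3) = I*√55083/3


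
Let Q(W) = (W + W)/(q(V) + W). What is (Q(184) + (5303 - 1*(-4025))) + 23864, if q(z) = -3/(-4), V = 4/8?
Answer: 24530360/739 ≈ 33194.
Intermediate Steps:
V = ½ (V = 4*(⅛) = ½ ≈ 0.50000)
q(z) = ¾ (q(z) = -3*(-¼) = ¾)
Q(W) = 2*W/(¾ + W) (Q(W) = (W + W)/(¾ + W) = (2*W)/(¾ + W) = 2*W/(¾ + W))
(Q(184) + (5303 - 1*(-4025))) + 23864 = (8*184/(3 + 4*184) + (5303 - 1*(-4025))) + 23864 = (8*184/(3 + 736) + (5303 + 4025)) + 23864 = (8*184/739 + 9328) + 23864 = (8*184*(1/739) + 9328) + 23864 = (1472/739 + 9328) + 23864 = 6894864/739 + 23864 = 24530360/739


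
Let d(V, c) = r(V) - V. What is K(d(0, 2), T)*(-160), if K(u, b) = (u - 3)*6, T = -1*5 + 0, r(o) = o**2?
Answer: 2880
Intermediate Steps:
T = -5 (T = -5 + 0 = -5)
d(V, c) = V**2 - V
K(u, b) = -18 + 6*u (K(u, b) = (-3 + u)*6 = -18 + 6*u)
K(d(0, 2), T)*(-160) = (-18 + 6*(0*(-1 + 0)))*(-160) = (-18 + 6*(0*(-1)))*(-160) = (-18 + 6*0)*(-160) = (-18 + 0)*(-160) = -18*(-160) = 2880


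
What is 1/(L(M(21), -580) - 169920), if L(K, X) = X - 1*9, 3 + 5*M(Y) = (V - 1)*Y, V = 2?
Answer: -1/170509 ≈ -5.8648e-6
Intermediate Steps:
M(Y) = -⅗ + Y/5 (M(Y) = -⅗ + ((2 - 1)*Y)/5 = -⅗ + (1*Y)/5 = -⅗ + Y/5)
L(K, X) = -9 + X (L(K, X) = X - 9 = -9 + X)
1/(L(M(21), -580) - 169920) = 1/((-9 - 580) - 169920) = 1/(-589 - 169920) = 1/(-170509) = -1/170509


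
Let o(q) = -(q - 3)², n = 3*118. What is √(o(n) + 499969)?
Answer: 232*√7 ≈ 613.81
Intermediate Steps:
n = 354
o(q) = -(-3 + q)²
√(o(n) + 499969) = √(-(-3 + 354)² + 499969) = √(-1*351² + 499969) = √(-1*123201 + 499969) = √(-123201 + 499969) = √376768 = 232*√7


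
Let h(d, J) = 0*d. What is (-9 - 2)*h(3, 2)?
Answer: 0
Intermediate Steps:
h(d, J) = 0
(-9 - 2)*h(3, 2) = (-9 - 2)*0 = -11*0 = 0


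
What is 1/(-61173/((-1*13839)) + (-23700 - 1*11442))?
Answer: -659/23155665 ≈ -2.8460e-5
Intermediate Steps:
1/(-61173/((-1*13839)) + (-23700 - 1*11442)) = 1/(-61173/(-13839) + (-23700 - 11442)) = 1/(-61173*(-1/13839) - 35142) = 1/(2913/659 - 35142) = 1/(-23155665/659) = -659/23155665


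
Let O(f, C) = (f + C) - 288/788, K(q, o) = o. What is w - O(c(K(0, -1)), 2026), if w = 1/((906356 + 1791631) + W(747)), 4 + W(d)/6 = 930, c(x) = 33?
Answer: -1096424566996/532597971 ≈ -2058.6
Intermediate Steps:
W(d) = 5556 (W(d) = -24 + 6*930 = -24 + 5580 = 5556)
w = 1/2703543 (w = 1/((906356 + 1791631) + 5556) = 1/(2697987 + 5556) = 1/2703543 ≈ 3.6989e-7)
O(f, C) = -72/197 + C + f (O(f, C) = (C + f) - 288*1/788 = (C + f) - 72/197 = -72/197 + C + f)
w - O(c(K(0, -1)), 2026) = 1/2703543 - (-72/197 + 2026 + 33) = 1/2703543 - 1*405551/197 = 1/2703543 - 405551/197 = -1096424566996/532597971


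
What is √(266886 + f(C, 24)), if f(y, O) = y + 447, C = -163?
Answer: √267170 ≈ 516.88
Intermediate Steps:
f(y, O) = 447 + y
√(266886 + f(C, 24)) = √(266886 + (447 - 163)) = √(266886 + 284) = √267170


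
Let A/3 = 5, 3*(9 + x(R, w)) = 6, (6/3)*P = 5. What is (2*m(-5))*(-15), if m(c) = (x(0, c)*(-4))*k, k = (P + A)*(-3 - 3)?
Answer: 88200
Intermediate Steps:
P = 5/2 (P = (½)*5 = 5/2 ≈ 2.5000)
x(R, w) = -7 (x(R, w) = -9 + (⅓)*6 = -9 + 2 = -7)
A = 15 (A = 3*5 = 15)
k = -105 (k = (5/2 + 15)*(-3 - 3) = (35/2)*(-6) = -105)
m(c) = -2940 (m(c) = -7*(-4)*(-105) = 28*(-105) = -2940)
(2*m(-5))*(-15) = (2*(-2940))*(-15) = -5880*(-15) = 88200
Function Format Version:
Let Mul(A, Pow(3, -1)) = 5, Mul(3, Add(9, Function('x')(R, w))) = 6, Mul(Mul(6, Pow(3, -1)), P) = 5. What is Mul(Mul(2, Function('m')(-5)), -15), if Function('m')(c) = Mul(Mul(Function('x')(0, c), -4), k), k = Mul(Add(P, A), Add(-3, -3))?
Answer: 88200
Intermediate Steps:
P = Rational(5, 2) (P = Mul(Rational(1, 2), 5) = Rational(5, 2) ≈ 2.5000)
Function('x')(R, w) = -7 (Function('x')(R, w) = Add(-9, Mul(Rational(1, 3), 6)) = Add(-9, 2) = -7)
A = 15 (A = Mul(3, 5) = 15)
k = -105 (k = Mul(Add(Rational(5, 2), 15), Add(-3, -3)) = Mul(Rational(35, 2), -6) = -105)
Function('m')(c) = -2940 (Function('m')(c) = Mul(Mul(-7, -4), -105) = Mul(28, -105) = -2940)
Mul(Mul(2, Function('m')(-5)), -15) = Mul(Mul(2, -2940), -15) = Mul(-5880, -15) = 88200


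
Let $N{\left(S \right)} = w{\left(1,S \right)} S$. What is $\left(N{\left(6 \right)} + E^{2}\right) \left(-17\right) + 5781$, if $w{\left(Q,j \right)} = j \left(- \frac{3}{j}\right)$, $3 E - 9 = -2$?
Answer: $\frac{53950}{9} \approx 5994.4$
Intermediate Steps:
$E = \frac{7}{3}$ ($E = 3 + \frac{1}{3} \left(-2\right) = 3 - \frac{2}{3} = \frac{7}{3} \approx 2.3333$)
$w{\left(Q,j \right)} = -3$
$N{\left(S \right)} = - 3 S$
$\left(N{\left(6 \right)} + E^{2}\right) \left(-17\right) + 5781 = \left(\left(-3\right) 6 + \left(\frac{7}{3}\right)^{2}\right) \left(-17\right) + 5781 = \left(-18 + \frac{49}{9}\right) \left(-17\right) + 5781 = \left(- \frac{113}{9}\right) \left(-17\right) + 5781 = \frac{1921}{9} + 5781 = \frac{53950}{9}$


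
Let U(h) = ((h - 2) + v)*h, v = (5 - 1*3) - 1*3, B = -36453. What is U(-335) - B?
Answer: 149683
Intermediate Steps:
v = -1 (v = (5 - 3) - 3 = 2 - 3 = -1)
U(h) = h*(-3 + h) (U(h) = ((h - 2) - 1)*h = ((-2 + h) - 1)*h = (-3 + h)*h = h*(-3 + h))
U(-335) - B = -335*(-3 - 335) - 1*(-36453) = -335*(-338) + 36453 = 113230 + 36453 = 149683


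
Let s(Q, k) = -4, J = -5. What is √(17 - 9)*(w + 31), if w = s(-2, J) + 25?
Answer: 104*√2 ≈ 147.08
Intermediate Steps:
w = 21 (w = -4 + 25 = 21)
√(17 - 9)*(w + 31) = √(17 - 9)*(21 + 31) = √8*52 = (2*√2)*52 = 104*√2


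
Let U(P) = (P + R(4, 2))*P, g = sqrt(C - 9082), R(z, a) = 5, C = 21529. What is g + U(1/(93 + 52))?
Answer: 726/21025 + 3*sqrt(1383) ≈ 111.60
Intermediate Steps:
g = 3*sqrt(1383) (g = sqrt(21529 - 9082) = sqrt(12447) = 3*sqrt(1383) ≈ 111.57)
U(P) = P*(5 + P) (U(P) = (P + 5)*P = (5 + P)*P = P*(5 + P))
g + U(1/(93 + 52)) = 3*sqrt(1383) + (5 + 1/(93 + 52))/(93 + 52) = 3*sqrt(1383) + (5 + 1/145)/145 = 3*sqrt(1383) + (1/145)*(726/145) = 3*sqrt(1383) + 726/21025 = 726/21025 + 3*sqrt(1383)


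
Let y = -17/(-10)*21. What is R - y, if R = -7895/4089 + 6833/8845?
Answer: -91935197/2494290 ≈ -36.858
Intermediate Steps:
R = -1444522/1247145 (R = -7895*1/4089 + 6833*(1/8845) = -7895/4089 + 6833/8845 = -1444522/1247145 ≈ -1.1583)
y = 357/10 (y = -17*(-1/10)*21 = (17/10)*21 = 357/10 ≈ 35.700)
R - y = -1444522/1247145 - 1*357/10 = -1444522/1247145 - 357/10 = -91935197/2494290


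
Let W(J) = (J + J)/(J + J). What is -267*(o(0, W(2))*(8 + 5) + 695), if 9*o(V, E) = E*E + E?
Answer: -559009/3 ≈ -1.8634e+5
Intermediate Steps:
W(J) = 1 (W(J) = (2*J)/((2*J)) = (2*J)*(1/(2*J)) = 1)
o(V, E) = E/9 + E²/9 (o(V, E) = (E*E + E)/9 = (E² + E)/9 = (E + E²)/9 = E/9 + E²/9)
-267*(o(0, W(2))*(8 + 5) + 695) = -267*(((⅑)*1*(1 + 1))*(8 + 5) + 695) = -267*(((⅑)*1*2)*13 + 695) = -267*((2/9)*13 + 695) = -267*(26/9 + 695) = -267*6281/9 = -559009/3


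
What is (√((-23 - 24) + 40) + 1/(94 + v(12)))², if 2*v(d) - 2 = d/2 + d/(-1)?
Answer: -59247/8464 + I*√7/46 ≈ -6.9999 + 0.057516*I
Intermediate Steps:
v(d) = 1 - d/4 (v(d) = 1 + (d/2 + d/(-1))/2 = 1 + (d*(½) + d*(-1))/2 = 1 + (d/2 - d)/2 = 1 + (-d/2)/2 = 1 - d/4)
(√((-23 - 24) + 40) + 1/(94 + v(12)))² = (√((-23 - 24) + 40) + 1/(94 + (1 - ¼*12)))² = (√(-47 + 40) + 1/(94 + (1 - 3)))² = (√(-7) + 1/(94 - 2))² = (I*√7 + 1/92)² = (1/92 + I*√7)²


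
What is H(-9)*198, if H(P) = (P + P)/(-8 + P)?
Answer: 3564/17 ≈ 209.65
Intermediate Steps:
H(P) = 2*P/(-8 + P) (H(P) = (2*P)/(-8 + P) = 2*P/(-8 + P))
H(-9)*198 = (2*(-9)/(-8 - 9))*198 = (2*(-9)/(-17))*198 = (2*(-9)*(-1/17))*198 = (18/17)*198 = 3564/17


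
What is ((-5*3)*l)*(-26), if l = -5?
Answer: -1950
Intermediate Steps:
((-5*3)*l)*(-26) = (-5*3*(-5))*(-26) = -15*(-5)*(-26) = 75*(-26) = -1950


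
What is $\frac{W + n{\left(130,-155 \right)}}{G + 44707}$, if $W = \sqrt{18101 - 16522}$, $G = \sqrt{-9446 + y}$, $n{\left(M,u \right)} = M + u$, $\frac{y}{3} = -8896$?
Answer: $\frac{-25 + \sqrt{1579}}{44707 + i \sqrt{36134}} \approx 0.00032962 - 1.4015 \cdot 10^{-6} i$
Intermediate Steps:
$y = -26688$ ($y = 3 \left(-8896\right) = -26688$)
$G = i \sqrt{36134}$ ($G = \sqrt{-9446 - 26688} = \sqrt{-36134} = i \sqrt{36134} \approx 190.09 i$)
$W = \sqrt{1579} \approx 39.737$
$\frac{W + n{\left(130,-155 \right)}}{G + 44707} = \frac{\sqrt{1579} + \left(130 - 155\right)}{i \sqrt{36134} + 44707} = \frac{\sqrt{1579} - 25}{44707 + i \sqrt{36134}} = \frac{-25 + \sqrt{1579}}{44707 + i \sqrt{36134}}$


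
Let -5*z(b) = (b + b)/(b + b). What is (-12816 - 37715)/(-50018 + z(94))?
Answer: 252655/250091 ≈ 1.0103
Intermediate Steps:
z(b) = -1/5 (z(b) = -(b + b)/(5*(b + b)) = -2*b/(5*(2*b)) = -2*b*1/(2*b)/5 = -1/5*1 = -1/5)
(-12816 - 37715)/(-50018 + z(94)) = (-12816 - 37715)/(-50018 - 1/5) = -50531/(-250091/5) = -50531*(-5/250091) = 252655/250091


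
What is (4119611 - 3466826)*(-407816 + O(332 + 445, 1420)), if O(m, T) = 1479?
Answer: -265250698545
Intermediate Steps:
(4119611 - 3466826)*(-407816 + O(332 + 445, 1420)) = (4119611 - 3466826)*(-407816 + 1479) = 652785*(-406337) = -265250698545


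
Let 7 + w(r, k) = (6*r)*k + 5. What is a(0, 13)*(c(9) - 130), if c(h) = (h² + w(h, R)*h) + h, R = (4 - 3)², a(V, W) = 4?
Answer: 1712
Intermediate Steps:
R = 1 (R = 1² = 1)
w(r, k) = -2 + 6*k*r (w(r, k) = -7 + ((6*r)*k + 5) = -7 + (6*k*r + 5) = -7 + (5 + 6*k*r) = -2 + 6*k*r)
c(h) = h + h² + h*(-2 + 6*h) (c(h) = (h² + (-2 + 6*1*h)*h) + h = (h² + (-2 + 6*h)*h) + h = (h² + h*(-2 + 6*h)) + h = h + h² + h*(-2 + 6*h))
a(0, 13)*(c(9) - 130) = 4*(9*(-1 + 7*9) - 130) = 4*(9*(-1 + 63) - 130) = 4*(9*62 - 130) = 4*(558 - 130) = 4*428 = 1712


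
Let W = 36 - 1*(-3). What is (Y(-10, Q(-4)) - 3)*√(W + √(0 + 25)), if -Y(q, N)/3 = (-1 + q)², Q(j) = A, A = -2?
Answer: -732*√11 ≈ -2427.8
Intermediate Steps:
W = 39 (W = 36 + 3 = 39)
Q(j) = -2
Y(q, N) = -3*(-1 + q)²
(Y(-10, Q(-4)) - 3)*√(W + √(0 + 25)) = (-3*(-1 - 10)² - 3)*√(39 + √(0 + 25)) = (-3*(-11)² - 3)*√(39 + √25) = (-3*121 - 3)*√(39 + 5) = (-363 - 3)*√44 = -732*√11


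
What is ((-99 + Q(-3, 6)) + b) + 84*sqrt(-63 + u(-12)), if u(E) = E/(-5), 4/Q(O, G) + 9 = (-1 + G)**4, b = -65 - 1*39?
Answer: -31261/154 + 84*I*sqrt(1515)/5 ≈ -202.99 + 653.91*I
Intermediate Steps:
b = -104 (b = -65 - 39 = -104)
Q(O, G) = 4/(-9 + (-1 + G)**4)
u(E) = -E/5 (u(E) = E*(-1/5) = -E/5)
((-99 + Q(-3, 6)) + b) + 84*sqrt(-63 + u(-12)) = ((-99 + 4/(-9 + (-1 + 6)**4)) - 104) + 84*sqrt(-63 - 1/5*(-12)) = ((-99 + 4/(-9 + 5**4)) - 104) + 84*sqrt(-63 + 12/5) = ((-99 + 4/(-9 + 625)) - 104) + 84*sqrt(-303/5) = ((-99 + 4/616) - 104) + 84*(I*sqrt(1515)/5) = ((-99 + 4*(1/616)) - 104) + 84*I*sqrt(1515)/5 = ((-99 + 1/154) - 104) + 84*I*sqrt(1515)/5 = (-15245/154 - 104) + 84*I*sqrt(1515)/5 = -31261/154 + 84*I*sqrt(1515)/5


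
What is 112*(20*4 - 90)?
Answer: -1120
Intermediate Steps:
112*(20*4 - 90) = 112*(80 - 90) = 112*(-10) = -1120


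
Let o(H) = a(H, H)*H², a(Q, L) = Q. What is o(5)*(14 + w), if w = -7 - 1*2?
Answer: 625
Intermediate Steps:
o(H) = H³ (o(H) = H*H² = H³)
w = -9 (w = -7 - 2 = -9)
o(5)*(14 + w) = 5³*(14 - 9) = 125*5 = 625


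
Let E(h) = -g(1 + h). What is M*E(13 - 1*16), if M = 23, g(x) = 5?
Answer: -115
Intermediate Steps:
E(h) = -5 (E(h) = -1*5 = -5)
M*E(13 - 1*16) = 23*(-5) = -115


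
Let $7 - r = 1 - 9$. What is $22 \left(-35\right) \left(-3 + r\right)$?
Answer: $-9240$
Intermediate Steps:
$r = 15$ ($r = 7 - \left(1 - 9\right) = 7 - -8 = 7 + 8 = 15$)
$22 \left(-35\right) \left(-3 + r\right) = 22 \left(-35\right) \left(-3 + 15\right) = \left(-770\right) 12 = -9240$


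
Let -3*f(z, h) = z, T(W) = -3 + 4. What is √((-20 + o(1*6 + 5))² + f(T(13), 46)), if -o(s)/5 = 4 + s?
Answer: √81222/3 ≈ 94.998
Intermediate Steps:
o(s) = -20 - 5*s (o(s) = -5*(4 + s) = -20 - 5*s)
T(W) = 1
f(z, h) = -z/3
√((-20 + o(1*6 + 5))² + f(T(13), 46)) = √((-20 + (-20 - 5*(1*6 + 5)))² - ⅓*1) = √((-20 + (-20 - 5*(6 + 5)))² - ⅓) = √((-20 + (-20 - 5*11))² - ⅓) = √((-20 + (-20 - 55))² - ⅓) = √((-20 - 75)² - ⅓) = √((-95)² - ⅓) = √(9025 - ⅓) = √(27074/3) = √81222/3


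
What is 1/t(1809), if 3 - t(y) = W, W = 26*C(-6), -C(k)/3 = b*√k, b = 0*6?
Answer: ⅓ ≈ 0.33333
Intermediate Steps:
b = 0
C(k) = 0 (C(k) = -0*√k = -3*0 = 0)
W = 0 (W = 26*0 = 0)
t(y) = 3 (t(y) = 3 - 1*0 = 3 + 0 = 3)
1/t(1809) = 1/3 = ⅓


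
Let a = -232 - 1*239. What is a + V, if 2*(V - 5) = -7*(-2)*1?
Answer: -459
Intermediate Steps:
V = 12 (V = 5 + (-7*(-2)*1)/2 = 5 + (14*1)/2 = 5 + (1/2)*14 = 5 + 7 = 12)
a = -471 (a = -232 - 239 = -471)
a + V = -471 + 12 = -459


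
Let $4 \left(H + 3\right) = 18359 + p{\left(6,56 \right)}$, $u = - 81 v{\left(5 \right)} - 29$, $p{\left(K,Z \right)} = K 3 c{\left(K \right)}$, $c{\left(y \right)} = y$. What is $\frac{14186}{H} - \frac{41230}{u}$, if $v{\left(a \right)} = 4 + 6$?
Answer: $\frac{808507866}{15483745} \approx 52.217$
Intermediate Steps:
$v{\left(a \right)} = 10$
$p{\left(K,Z \right)} = 3 K^{2}$ ($p{\left(K,Z \right)} = K 3 K = 3 K K = 3 K^{2}$)
$u = -839$ ($u = \left(-81\right) 10 - 29 = -810 - 29 = -839$)
$H = \frac{18455}{4}$ ($H = -3 + \frac{18359 + 3 \cdot 6^{2}}{4} = -3 + \frac{18359 + 3 \cdot 36}{4} = -3 + \frac{18359 + 108}{4} = -3 + \frac{1}{4} \cdot 18467 = -3 + \frac{18467}{4} = \frac{18455}{4} \approx 4613.8$)
$\frac{14186}{H} - \frac{41230}{u} = \frac{14186}{\frac{18455}{4}} - \frac{41230}{-839} = 14186 \cdot \frac{4}{18455} - - \frac{41230}{839} = \frac{56744}{18455} + \frac{41230}{839} = \frac{808507866}{15483745}$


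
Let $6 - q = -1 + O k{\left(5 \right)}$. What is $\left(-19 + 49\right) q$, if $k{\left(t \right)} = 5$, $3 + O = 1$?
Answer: $510$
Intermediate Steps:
$O = -2$ ($O = -3 + 1 = -2$)
$q = 17$ ($q = 6 - \left(-1 - 10\right) = 6 - -11 = 6 + 11 = 17$)
$\left(-19 + 49\right) q = \left(-19 + 49\right) 17 = 30 \cdot 17 = 510$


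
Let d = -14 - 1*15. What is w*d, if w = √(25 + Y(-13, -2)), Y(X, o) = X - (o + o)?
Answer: -116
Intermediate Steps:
Y(X, o) = X - 2*o
d = -29 (d = -14 - 15 = -29)
w = 4 (w = √(25 + (-13 - 2*(-2))) = √(25 + (-13 + 4)) = √(25 - 9) = √16 = 4)
w*d = 4*(-29) = -116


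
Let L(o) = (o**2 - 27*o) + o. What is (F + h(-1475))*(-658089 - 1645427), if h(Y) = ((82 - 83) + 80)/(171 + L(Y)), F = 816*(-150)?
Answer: 312139629033974318/1107073 ≈ 2.8195e+11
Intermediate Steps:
F = -122400
L(o) = o**2 - 26*o
h(Y) = 79/(171 + Y*(-26 + Y)) (h(Y) = ((82 - 83) + 80)/(171 + Y*(-26 + Y)) = (-1 + 80)/(171 + Y*(-26 + Y)) = 79/(171 + Y*(-26 + Y)))
(F + h(-1475))*(-658089 - 1645427) = (-122400 + 79/(171 - 1475*(-26 - 1475)))*(-658089 - 1645427) = (-122400 + 79/(171 - 1475*(-1501)))*(-2303516) = (-122400 + 79/(171 + 2213975))*(-2303516) = (-122400 + 79/2214146)*(-2303516) = -271011470321/2214146*(-2303516) = 312139629033974318/1107073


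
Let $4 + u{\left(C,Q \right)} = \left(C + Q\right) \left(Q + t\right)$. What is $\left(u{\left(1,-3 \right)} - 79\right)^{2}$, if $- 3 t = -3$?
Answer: $6241$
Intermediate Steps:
$t = 1$ ($t = \left(- \frac{1}{3}\right) \left(-3\right) = 1$)
$u{\left(C,Q \right)} = -4 + \left(1 + Q\right) \left(C + Q\right)$ ($u{\left(C,Q \right)} = -4 + \left(C + Q\right) \left(Q + 1\right) = -4 + \left(C + Q\right) \left(1 + Q\right) = -4 + \left(1 + Q\right) \left(C + Q\right)$)
$\left(u{\left(1,-3 \right)} - 79\right)^{2} = \left(\left(-4 + 1 - 3 + \left(-3\right)^{2} + 1 \left(-3\right)\right) - 79\right)^{2} = \left(\left(-4 + 1 - 3 + 9 - 3\right) - 79\right)^{2} = \left(0 - 79\right)^{2} = \left(-79\right)^{2} = 6241$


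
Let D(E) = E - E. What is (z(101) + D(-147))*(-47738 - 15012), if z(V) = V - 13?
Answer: -5522000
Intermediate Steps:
z(V) = -13 + V
D(E) = 0
(z(101) + D(-147))*(-47738 - 15012) = ((-13 + 101) + 0)*(-47738 - 15012) = (88 + 0)*(-62750) = 88*(-62750) = -5522000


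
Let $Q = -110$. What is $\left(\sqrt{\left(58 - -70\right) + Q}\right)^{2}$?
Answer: $18$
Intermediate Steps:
$\left(\sqrt{\left(58 - -70\right) + Q}\right)^{2} = \left(\sqrt{\left(58 - -70\right) - 110}\right)^{2} = \left(\sqrt{\left(58 + 70\right) - 110}\right)^{2} = \left(\sqrt{128 - 110}\right)^{2} = \left(\sqrt{18}\right)^{2} = \left(3 \sqrt{2}\right)^{2} = 18$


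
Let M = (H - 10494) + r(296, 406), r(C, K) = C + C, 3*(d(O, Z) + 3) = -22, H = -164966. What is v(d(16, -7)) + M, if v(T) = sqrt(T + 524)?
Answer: -174868 + sqrt(4623)/3 ≈ -1.7485e+5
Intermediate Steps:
d(O, Z) = -31/3 (d(O, Z) = -3 + (1/3)*(-22) = -3 - 22/3 = -31/3)
v(T) = sqrt(524 + T)
r(C, K) = 2*C
M = -174868 (M = (-164966 - 10494) + 2*296 = -175460 + 592 = -174868)
v(d(16, -7)) + M = sqrt(524 - 31/3) - 174868 = sqrt(1541/3) - 174868 = sqrt(4623)/3 - 174868 = -174868 + sqrt(4623)/3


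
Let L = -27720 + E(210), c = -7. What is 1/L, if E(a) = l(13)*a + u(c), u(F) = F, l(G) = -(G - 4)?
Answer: -1/29617 ≈ -3.3764e-5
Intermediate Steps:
l(G) = 4 - G (l(G) = -(-4 + G) = 4 - G)
E(a) = -7 - 9*a (E(a) = (4 - 1*13)*a - 7 = (4 - 13)*a - 7 = -9*a - 7 = -7 - 9*a)
L = -29617 (L = -27720 + (-7 - 9*210) = -27720 + (-7 - 1890) = -27720 - 1897 = -29617)
1/L = 1/(-29617) = -1/29617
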